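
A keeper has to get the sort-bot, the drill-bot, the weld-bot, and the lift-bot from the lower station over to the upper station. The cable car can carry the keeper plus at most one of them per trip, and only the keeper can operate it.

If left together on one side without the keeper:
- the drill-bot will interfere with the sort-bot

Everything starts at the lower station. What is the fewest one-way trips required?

7

Counting alone: the keeper can take at most 1 across per trip to the upper station, so moving all 4 needs at least 4 loaded trips out, with a return between consecutive ones — at least 7 crossings.
The plan below uses exactly 7 crossings, so it is optimal:
1. Keeper goes to the upper station with the sort-bot.
2. Keeper goes back to the lower station alone.
3. Keeper goes to the upper station with the weld-bot.
4. Keeper goes back to the lower station alone.
5. Keeper goes to the upper station with the lift-bot.
6. Keeper goes back to the lower station alone.
7. Keeper goes to the upper station with the drill-bot.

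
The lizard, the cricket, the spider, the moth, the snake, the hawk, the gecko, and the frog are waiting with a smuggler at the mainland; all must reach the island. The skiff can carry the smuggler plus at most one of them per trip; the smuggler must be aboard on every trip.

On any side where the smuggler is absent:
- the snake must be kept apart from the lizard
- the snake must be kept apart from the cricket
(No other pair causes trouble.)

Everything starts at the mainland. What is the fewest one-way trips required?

Counting alone: the smuggler can take at most 1 across per trip to the island, so moving all 8 needs at least 8 loaded trips out, with a return between consecutive ones — at least 15 crossings.
The safety rule pushes this higher. Following every safe sequence of crossings, the most of the 8 that can be at the island as the skiff arrives there on crossing 15 is 7 — never all 8.
So no plan with fewer than 17 crossings exists, and this one achieves 17:
1. Smuggler goes to the island with the snake.  [the mainland: the cricket, the frog, the gecko, the hawk, the lizard, the moth, the spider | the island: the snake]
2. Smuggler goes back to the mainland alone.  [the mainland: the cricket, the frog, the gecko, the hawk, the lizard, the moth, the spider | the island: the snake]
3. Smuggler goes to the island with the lizard.  [the mainland: the cricket, the frog, the gecko, the hawk, the moth, the spider | the island: the lizard, the snake]
4. Smuggler goes back to the mainland with the snake.  [the mainland: the cricket, the frog, the gecko, the hawk, the moth, the snake, the spider | the island: the lizard]
5. Smuggler goes to the island with the cricket.  [the mainland: the frog, the gecko, the hawk, the moth, the snake, the spider | the island: the cricket, the lizard]
6. Smuggler goes back to the mainland alone.  [the mainland: the frog, the gecko, the hawk, the moth, the snake, the spider | the island: the cricket, the lizard]
7. Smuggler goes to the island with the spider.  [the mainland: the frog, the gecko, the hawk, the moth, the snake | the island: the cricket, the lizard, the spider]
8. Smuggler goes back to the mainland alone.  [the mainland: the frog, the gecko, the hawk, the moth, the snake | the island: the cricket, the lizard, the spider]
9. Smuggler goes to the island with the moth.  [the mainland: the frog, the gecko, the hawk, the snake | the island: the cricket, the lizard, the moth, the spider]
10. Smuggler goes back to the mainland alone.  [the mainland: the frog, the gecko, the hawk, the snake | the island: the cricket, the lizard, the moth, the spider]
11. Smuggler goes to the island with the hawk.  [the mainland: the frog, the gecko, the snake | the island: the cricket, the hawk, the lizard, the moth, the spider]
12. Smuggler goes back to the mainland alone.  [the mainland: the frog, the gecko, the snake | the island: the cricket, the hawk, the lizard, the moth, the spider]
13. Smuggler goes to the island with the gecko.  [the mainland: the frog, the snake | the island: the cricket, the gecko, the hawk, the lizard, the moth, the spider]
14. Smuggler goes back to the mainland alone.  [the mainland: the frog, the snake | the island: the cricket, the gecko, the hawk, the lizard, the moth, the spider]
15. Smuggler goes to the island with the frog.  [the mainland: the snake | the island: the cricket, the frog, the gecko, the hawk, the lizard, the moth, the spider]
16. Smuggler goes back to the mainland alone.  [the mainland: the snake | the island: the cricket, the frog, the gecko, the hawk, the lizard, the moth, the spider]
17. Smuggler goes to the island with the snake.  [the mainland: — | the island: the cricket, the frog, the gecko, the hawk, the lizard, the moth, the snake, the spider]

17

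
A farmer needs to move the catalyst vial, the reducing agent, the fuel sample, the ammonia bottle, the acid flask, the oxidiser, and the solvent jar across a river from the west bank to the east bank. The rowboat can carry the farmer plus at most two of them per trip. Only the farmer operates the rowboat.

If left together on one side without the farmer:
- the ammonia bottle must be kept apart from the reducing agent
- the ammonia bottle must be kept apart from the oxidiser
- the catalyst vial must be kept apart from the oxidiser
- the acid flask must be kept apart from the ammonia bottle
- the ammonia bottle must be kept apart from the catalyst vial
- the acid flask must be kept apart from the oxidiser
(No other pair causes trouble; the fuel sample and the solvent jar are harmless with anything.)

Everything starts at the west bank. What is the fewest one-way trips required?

Counting alone: the farmer can take at most 2 across per trip to the east bank, so moving all 7 needs at least 4 loaded trips out, with a return between consecutive ones — at least 7 crossings.
The safety rule pushes this higher. Following every safe sequence of crossings, the most of the 7 that can be at the east bank as the rowboat arrives there on crossings 7, 9 is 5, 6 respectively — never all 7.
So no plan with fewer than 11 crossings exists, and this one achieves 11:
1. Farmer goes to the east bank with the ammonia bottle and the oxidiser.
2. Farmer goes back to the west bank with the ammonia bottle.
3. Farmer goes to the east bank with the ammonia bottle and the reducing agent.
4. Farmer goes back to the west bank with the ammonia bottle.
5. Farmer goes to the east bank with the acid flask and the catalyst vial.
6. Farmer goes back to the west bank with the oxidiser.
7. Farmer goes to the east bank with the ammonia bottle and the fuel sample.
8. Farmer goes back to the west bank with the ammonia bottle.
9. Farmer goes to the east bank with the ammonia bottle and the solvent jar.
10. Farmer goes back to the west bank with the ammonia bottle.
11. Farmer goes to the east bank with the ammonia bottle and the oxidiser.

11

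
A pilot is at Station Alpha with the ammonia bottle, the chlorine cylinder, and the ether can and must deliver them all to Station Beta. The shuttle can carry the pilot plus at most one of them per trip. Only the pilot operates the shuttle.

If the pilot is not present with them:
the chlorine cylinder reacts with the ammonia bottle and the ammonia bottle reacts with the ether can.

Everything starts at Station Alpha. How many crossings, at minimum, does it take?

Counting alone: the pilot can take at most 1 across per trip to Station Beta, so moving all 3 needs at least 3 loaded trips out, with a return between consecutive ones — at least 5 crossings.
The safety rule pushes this higher. Following every safe sequence of crossings, the most of the 3 that can be at Station Beta as the shuttle arrives there on crossing 5 is 2 — never all 3.
So no plan with fewer than 7 crossings exists, and this one achieves 7:
1. Pilot goes to Station Beta with the ammonia bottle.
2. Pilot goes back to Station Alpha alone.
3. Pilot goes to Station Beta with the chlorine cylinder.
4. Pilot goes back to Station Alpha with the ammonia bottle.
5. Pilot goes to Station Beta with the ether can.
6. Pilot goes back to Station Alpha alone.
7. Pilot goes to Station Beta with the ammonia bottle.

7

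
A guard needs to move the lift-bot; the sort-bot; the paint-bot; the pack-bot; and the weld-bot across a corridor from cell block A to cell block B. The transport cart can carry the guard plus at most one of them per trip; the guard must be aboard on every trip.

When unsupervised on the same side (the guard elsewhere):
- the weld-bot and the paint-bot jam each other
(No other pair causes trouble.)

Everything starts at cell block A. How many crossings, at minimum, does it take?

Counting alone: the guard can take at most 1 across per trip to cell block B, so moving all 5 needs at least 5 loaded trips out, with a return between consecutive ones — at least 9 crossings.
The plan below uses exactly 9 crossings, so it is optimal:
1. Guard goes to cell block B with the paint-bot.
2. Guard goes back to cell block A alone.
3. Guard goes to cell block B with the lift-bot.
4. Guard goes back to cell block A alone.
5. Guard goes to cell block B with the sort-bot.
6. Guard goes back to cell block A alone.
7. Guard goes to cell block B with the pack-bot.
8. Guard goes back to cell block A alone.
9. Guard goes to cell block B with the weld-bot.

9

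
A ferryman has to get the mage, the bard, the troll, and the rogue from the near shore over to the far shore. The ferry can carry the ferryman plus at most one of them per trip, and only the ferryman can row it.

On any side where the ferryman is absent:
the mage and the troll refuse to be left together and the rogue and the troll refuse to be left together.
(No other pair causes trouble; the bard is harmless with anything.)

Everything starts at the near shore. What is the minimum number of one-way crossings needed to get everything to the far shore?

Counting alone: the ferryman can take at most 1 across per trip to the far shore, so moving all 4 needs at least 4 loaded trips out, with a return between consecutive ones — at least 7 crossings.
The safety rule pushes this higher. Following every safe sequence of crossings, the most of the 4 that can be at the far shore as the ferry arrives there on crossing 7 is 3 — never all 4.
So no plan with fewer than 9 crossings exists, and this one achieves 9:
1. Ferryman goes to the far shore with the troll.
2. Ferryman goes back to the near shore alone.
3. Ferryman goes to the far shore with the mage.
4. Ferryman goes back to the near shore with the troll.
5. Ferryman goes to the far shore with the rogue.
6. Ferryman goes back to the near shore alone.
7. Ferryman goes to the far shore with the bard.
8. Ferryman goes back to the near shore alone.
9. Ferryman goes to the far shore with the troll.

9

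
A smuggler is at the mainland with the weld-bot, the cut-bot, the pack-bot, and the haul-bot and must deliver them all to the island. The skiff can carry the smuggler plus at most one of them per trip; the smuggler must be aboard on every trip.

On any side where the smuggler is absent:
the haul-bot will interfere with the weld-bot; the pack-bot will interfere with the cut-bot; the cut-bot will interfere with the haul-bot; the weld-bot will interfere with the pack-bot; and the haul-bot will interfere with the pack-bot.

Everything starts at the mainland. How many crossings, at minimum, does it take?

Whatever the first load, the items left behind include a forbidden pair without the smuggler. No opening move is safe, so no plan exists.

impossible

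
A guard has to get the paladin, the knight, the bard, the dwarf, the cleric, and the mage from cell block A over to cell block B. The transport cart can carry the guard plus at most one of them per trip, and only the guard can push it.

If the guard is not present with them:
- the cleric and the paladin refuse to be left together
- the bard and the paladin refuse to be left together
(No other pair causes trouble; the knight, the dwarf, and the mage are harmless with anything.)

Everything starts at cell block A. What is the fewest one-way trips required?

13

Counting alone: the guard can take at most 1 across per trip to cell block B, so moving all 6 needs at least 6 loaded trips out, with a return between consecutive ones — at least 11 crossings.
The safety rule pushes this higher. Following every safe sequence of crossings, the most of the 6 that can be at cell block B as the transport cart arrives there on crossing 11 is 5 — never all 6.
So no plan with fewer than 13 crossings exists, and this one achieves 13:
1. Guard goes to cell block B with the paladin.  [cell block A: the bard, the cleric, the dwarf, the knight, the mage | cell block B: the paladin]
2. Guard goes back to cell block A alone.  [cell block A: the bard, the cleric, the dwarf, the knight, the mage | cell block B: the paladin]
3. Guard goes to cell block B with the knight.  [cell block A: the bard, the cleric, the dwarf, the mage | cell block B: the knight, the paladin]
4. Guard goes back to cell block A alone.  [cell block A: the bard, the cleric, the dwarf, the mage | cell block B: the knight, the paladin]
5. Guard goes to cell block B with the bard.  [cell block A: the cleric, the dwarf, the mage | cell block B: the bard, the knight, the paladin]
6. Guard goes back to cell block A with the paladin.  [cell block A: the cleric, the dwarf, the mage, the paladin | cell block B: the bard, the knight]
7. Guard goes to cell block B with the cleric.  [cell block A: the dwarf, the mage, the paladin | cell block B: the bard, the cleric, the knight]
8. Guard goes back to cell block A alone.  [cell block A: the dwarf, the mage, the paladin | cell block B: the bard, the cleric, the knight]
9. Guard goes to cell block B with the dwarf.  [cell block A: the mage, the paladin | cell block B: the bard, the cleric, the dwarf, the knight]
10. Guard goes back to cell block A alone.  [cell block A: the mage, the paladin | cell block B: the bard, the cleric, the dwarf, the knight]
11. Guard goes to cell block B with the mage.  [cell block A: the paladin | cell block B: the bard, the cleric, the dwarf, the knight, the mage]
12. Guard goes back to cell block A alone.  [cell block A: the paladin | cell block B: the bard, the cleric, the dwarf, the knight, the mage]
13. Guard goes to cell block B with the paladin.  [cell block A: — | cell block B: the bard, the cleric, the dwarf, the knight, the mage, the paladin]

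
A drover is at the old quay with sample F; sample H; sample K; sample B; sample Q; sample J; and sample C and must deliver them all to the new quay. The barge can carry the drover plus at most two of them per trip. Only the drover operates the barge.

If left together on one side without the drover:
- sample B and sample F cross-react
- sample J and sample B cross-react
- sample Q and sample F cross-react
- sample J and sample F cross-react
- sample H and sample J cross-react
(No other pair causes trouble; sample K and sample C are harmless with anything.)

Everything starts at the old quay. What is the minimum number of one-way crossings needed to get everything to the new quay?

Counting alone: the drover can take at most 2 across per trip to the new quay, so moving all 7 needs at least 4 loaded trips out, with a return between consecutive ones — at least 7 crossings.
The safety rule pushes this higher. Following every safe sequence of crossings, the most of the 7 that can be at the new quay as the barge arrives there on crossings 7, 9 is 5, 6 respectively — never all 7.
So no plan with fewer than 11 crossings exists, and this one achieves 11:
1. Drover goes to the new quay with sample F and sample J.  [the old quay: sample B, sample C, sample H, sample K, sample Q | the new quay: sample F, sample J]
2. Drover goes back to the old quay with sample F.  [the old quay: sample B, sample C, sample F, sample H, sample K, sample Q | the new quay: sample J]
3. Drover goes to the new quay with sample F and sample H.  [the old quay: sample B, sample C, sample K, sample Q | the new quay: sample F, sample H, sample J]
4. Drover goes back to the old quay with sample J.  [the old quay: sample B, sample C, sample J, sample K, sample Q | the new quay: sample F, sample H]
5. Drover goes to the new quay with sample B and sample K.  [the old quay: sample C, sample J, sample Q | the new quay: sample B, sample F, sample H, sample K]
6. Drover goes back to the old quay with sample F.  [the old quay: sample C, sample F, sample J, sample Q | the new quay: sample B, sample H, sample K]
7. Drover goes to the new quay with sample F and sample Q.  [the old quay: sample C, sample J | the new quay: sample B, sample F, sample H, sample K, sample Q]
8. Drover goes back to the old quay with sample F.  [the old quay: sample C, sample F, sample J | the new quay: sample B, sample H, sample K, sample Q]
9. Drover goes to the new quay with sample C and sample F.  [the old quay: sample J | the new quay: sample B, sample C, sample F, sample H, sample K, sample Q]
10. Drover goes back to the old quay with sample F.  [the old quay: sample F, sample J | the new quay: sample B, sample C, sample H, sample K, sample Q]
11. Drover goes to the new quay with sample F and sample J.  [the old quay: — | the new quay: sample B, sample C, sample F, sample H, sample J, sample K, sample Q]

11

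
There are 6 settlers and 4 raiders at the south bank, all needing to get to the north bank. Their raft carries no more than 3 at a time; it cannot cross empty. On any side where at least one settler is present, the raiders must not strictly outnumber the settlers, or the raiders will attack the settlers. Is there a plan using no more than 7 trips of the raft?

Counting alone: each trip to the north bank takes at most 3 across and each return brings at least 1 back, so after t trips out (and t−1 returns) at most 3t − (t−1) of the 10 are across; that first reaches 10 at t = 5, so at least 9 crossings are needed.
Since 7 < 9, 7 crossings cannot be enough. (The shortest complete plan in fact takes 9:)
1. 2 raiders → the north bank.  (the south bank: 6S 2R; the north bank: 0S 2R)
2. 1 raider ← the south bank.  (the south bank: 6S 3R; the north bank: 0S 1R)
3. 3 raiders → the north bank.  (the south bank: 6S 0R; the north bank: 0S 4R)
4. 1 raider ← the south bank.  (the south bank: 6S 1R; the north bank: 0S 3R)
5. 3 settlers → the north bank.  (the south bank: 3S 1R; the north bank: 3S 3R)
6. 1 raider ← the south bank.  (the south bank: 3S 2R; the north bank: 3S 2R)
7. 1 settler and 2 raiders → the north bank.  (the south bank: 2S 0R; the north bank: 4S 4R)
8. 1 raider ← the south bank.  (the south bank: 2S 1R; the north bank: 4S 3R)
9. 2 settlers and 1 raider → the north bank.  (the south bank: 0S 0R; the north bank: 6S 4R)

No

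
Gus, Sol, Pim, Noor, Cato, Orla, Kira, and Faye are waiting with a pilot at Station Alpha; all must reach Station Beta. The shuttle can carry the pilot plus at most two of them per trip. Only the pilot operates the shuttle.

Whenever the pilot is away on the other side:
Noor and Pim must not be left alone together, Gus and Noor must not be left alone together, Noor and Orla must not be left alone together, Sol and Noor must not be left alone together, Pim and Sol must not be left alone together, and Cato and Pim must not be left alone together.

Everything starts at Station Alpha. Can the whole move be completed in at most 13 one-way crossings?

Yes

Yes — this plan uses 13 crossings (≤ 13):
1. Pilot goes to Station Beta with Noor and Pim.  [Station Alpha: Cato, Faye, Gus, Kira, Orla, Sol | Station Beta: Noor, Pim]
2. Pilot goes back to Station Alpha with Pim.  [Station Alpha: Cato, Faye, Gus, Kira, Orla, Pim, Sol | Station Beta: Noor]
3. Pilot goes to Station Beta with Gus and Pim.  [Station Alpha: Cato, Faye, Kira, Orla, Sol | Station Beta: Gus, Noor, Pim]
4. Pilot goes back to Station Alpha with Noor.  [Station Alpha: Cato, Faye, Kira, Noor, Orla, Sol | Station Beta: Gus, Pim]
5. Pilot goes to Station Beta with Orla and Sol.  [Station Alpha: Cato, Faye, Kira, Noor | Station Beta: Gus, Orla, Pim, Sol]
6. Pilot goes back to Station Alpha with Sol.  [Station Alpha: Cato, Faye, Kira, Noor, Sol | Station Beta: Gus, Orla, Pim]
7. Pilot goes to Station Beta with Cato and Sol.  [Station Alpha: Faye, Kira, Noor | Station Beta: Cato, Gus, Orla, Pim, Sol]
8. Pilot goes back to Station Alpha with Pim.  [Station Alpha: Faye, Kira, Noor, Pim | Station Beta: Cato, Gus, Orla, Sol]
9. Pilot goes to Station Beta with Kira and Pim.  [Station Alpha: Faye, Noor | Station Beta: Cato, Gus, Kira, Orla, Pim, Sol]
10. Pilot goes back to Station Alpha with Pim.  [Station Alpha: Faye, Noor, Pim | Station Beta: Cato, Gus, Kira, Orla, Sol]
11. Pilot goes to Station Beta with Faye and Pim.  [Station Alpha: Noor | Station Beta: Cato, Faye, Gus, Kira, Orla, Pim, Sol]
12. Pilot goes back to Station Alpha with Pim.  [Station Alpha: Noor, Pim | Station Beta: Cato, Faye, Gus, Kira, Orla, Sol]
13. Pilot goes to Station Beta with Noor and Pim.  [Station Alpha: — | Station Beta: Cato, Faye, Gus, Kira, Noor, Orla, Pim, Sol]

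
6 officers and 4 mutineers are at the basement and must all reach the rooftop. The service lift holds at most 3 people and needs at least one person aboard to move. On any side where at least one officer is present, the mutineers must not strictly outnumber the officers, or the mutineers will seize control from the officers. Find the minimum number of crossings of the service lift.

Counting alone: each trip to the rooftop takes at most 3 across and each return brings at least 1 back, so after t trips out (and t−1 returns) at most 3t − (t−1) of the 10 are across; that first reaches 10 at t = 5, so at least 9 crossings are needed.
The plan below uses exactly 9 crossings, so it is optimal:
1. 2 mutineers → the rooftop.  (the basement: 6O 2M; the rooftop: 0O 2M)
2. 1 mutineer ← the basement.  (the basement: 6O 3M; the rooftop: 0O 1M)
3. 3 mutineers → the rooftop.  (the basement: 6O 0M; the rooftop: 0O 4M)
4. 1 mutineer ← the basement.  (the basement: 6O 1M; the rooftop: 0O 3M)
5. 3 officers → the rooftop.  (the basement: 3O 1M; the rooftop: 3O 3M)
6. 1 mutineer ← the basement.  (the basement: 3O 2M; the rooftop: 3O 2M)
7. 1 officer and 2 mutineers → the rooftop.  (the basement: 2O 0M; the rooftop: 4O 4M)
8. 1 mutineer ← the basement.  (the basement: 2O 1M; the rooftop: 4O 3M)
9. 2 officers and 1 mutineer → the rooftop.  (the basement: 0O 0M; the rooftop: 6O 4M)

9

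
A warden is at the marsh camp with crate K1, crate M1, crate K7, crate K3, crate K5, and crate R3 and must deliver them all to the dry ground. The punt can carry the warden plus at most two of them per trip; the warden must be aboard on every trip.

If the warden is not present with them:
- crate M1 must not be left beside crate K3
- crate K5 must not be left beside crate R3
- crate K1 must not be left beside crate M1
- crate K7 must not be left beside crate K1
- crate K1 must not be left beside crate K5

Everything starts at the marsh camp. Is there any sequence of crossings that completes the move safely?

Whatever the first load, the items left behind include a forbidden pair without the warden. No opening move is safe, so no plan exists.

No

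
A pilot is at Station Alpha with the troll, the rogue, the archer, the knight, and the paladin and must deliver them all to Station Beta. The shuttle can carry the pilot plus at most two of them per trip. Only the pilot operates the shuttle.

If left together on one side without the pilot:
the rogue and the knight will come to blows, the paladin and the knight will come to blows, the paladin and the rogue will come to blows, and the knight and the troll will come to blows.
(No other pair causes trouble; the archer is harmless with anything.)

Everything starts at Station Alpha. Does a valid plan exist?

Yes

1. Pilot goes to Station Beta with the knight and the rogue.
2. Pilot goes back to Station Alpha with the rogue.
3. Pilot goes to Station Beta with the rogue and the troll.
4. Pilot goes back to Station Alpha with the knight.
5. Pilot goes to Station Beta with the archer and the knight.
6. Pilot goes back to Station Alpha with the knight.
7. Pilot goes to Station Beta with the knight and the paladin.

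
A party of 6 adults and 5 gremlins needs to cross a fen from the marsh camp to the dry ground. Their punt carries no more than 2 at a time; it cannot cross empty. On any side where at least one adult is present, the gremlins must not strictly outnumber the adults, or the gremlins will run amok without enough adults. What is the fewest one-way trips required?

19

Counting alone: each trip to the dry ground takes at most 2 across and each return brings at least 1 back, so after t trips out (and t−1 returns) at most 2t − (t−1) of the 11 are across; that first reaches 11 at t = 10, so at least 19 crossings are needed.
The plan below uses exactly 19 crossings, so it is optimal:
1. 2 gremlins → the dry ground.  (the marsh camp: 6A 3G; the dry ground: 0A 2G)
2. 1 gremlin ← the marsh camp.  (the marsh camp: 6A 4G; the dry ground: 0A 1G)
3. 2 gremlins → the dry ground.  (the marsh camp: 6A 2G; the dry ground: 0A 3G)
4. 1 gremlin ← the marsh camp.  (the marsh camp: 6A 3G; the dry ground: 0A 2G)
5. 2 adults → the dry ground.  (the marsh camp: 4A 3G; the dry ground: 2A 2G)
6. 1 gremlin ← the marsh camp.  (the marsh camp: 4A 4G; the dry ground: 2A 1G)
7. 1 adult and 1 gremlin → the dry ground.  (the marsh camp: 3A 3G; the dry ground: 3A 2G)
8. 1 adult ← the marsh camp.  (the marsh camp: 4A 3G; the dry ground: 2A 2G)
9. 1 adult and 1 gremlin → the dry ground.  (the marsh camp: 3A 2G; the dry ground: 3A 3G)
10. 1 gremlin ← the marsh camp.  (the marsh camp: 3A 3G; the dry ground: 3A 2G)
11. 1 adult and 1 gremlin → the dry ground.  (the marsh camp: 2A 2G; the dry ground: 4A 3G)
12. 1 adult ← the marsh camp.  (the marsh camp: 3A 2G; the dry ground: 3A 3G)
13. 1 adult and 1 gremlin → the dry ground.  (the marsh camp: 2A 1G; the dry ground: 4A 4G)
14. 1 gremlin ← the marsh camp.  (the marsh camp: 2A 2G; the dry ground: 4A 3G)
15. 1 adult and 1 gremlin → the dry ground.  (the marsh camp: 1A 1G; the dry ground: 5A 4G)
16. 1 adult ← the marsh camp.  (the marsh camp: 2A 1G; the dry ground: 4A 4G)
17. 1 adult and 1 gremlin → the dry ground.  (the marsh camp: 1A 0G; the dry ground: 5A 5G)
18. 1 gremlin ← the marsh camp.  (the marsh camp: 1A 1G; the dry ground: 5A 4G)
19. 1 adult and 1 gremlin → the dry ground.  (the marsh camp: 0A 0G; the dry ground: 6A 5G)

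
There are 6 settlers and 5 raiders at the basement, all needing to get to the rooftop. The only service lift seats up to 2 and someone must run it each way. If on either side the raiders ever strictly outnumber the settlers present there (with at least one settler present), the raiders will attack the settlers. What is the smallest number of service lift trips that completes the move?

19

Counting alone: each trip to the rooftop takes at most 2 across and each return brings at least 1 back, so after t trips out (and t−1 returns) at most 2t − (t−1) of the 11 are across; that first reaches 11 at t = 10, so at least 19 crossings are needed.
The plan below uses exactly 19 crossings, so it is optimal:
1. 2 raiders → the rooftop.  (the basement: 6S 3R; the rooftop: 0S 2R)
2. 1 raider ← the basement.  (the basement: 6S 4R; the rooftop: 0S 1R)
3. 2 raiders → the rooftop.  (the basement: 6S 2R; the rooftop: 0S 3R)
4. 1 raider ← the basement.  (the basement: 6S 3R; the rooftop: 0S 2R)
5. 2 settlers → the rooftop.  (the basement: 4S 3R; the rooftop: 2S 2R)
6. 1 raider ← the basement.  (the basement: 4S 4R; the rooftop: 2S 1R)
7. 1 settler and 1 raider → the rooftop.  (the basement: 3S 3R; the rooftop: 3S 2R)
8. 1 settler ← the basement.  (the basement: 4S 3R; the rooftop: 2S 2R)
9. 1 settler and 1 raider → the rooftop.  (the basement: 3S 2R; the rooftop: 3S 3R)
10. 1 raider ← the basement.  (the basement: 3S 3R; the rooftop: 3S 2R)
11. 1 settler and 1 raider → the rooftop.  (the basement: 2S 2R; the rooftop: 4S 3R)
12. 1 settler ← the basement.  (the basement: 3S 2R; the rooftop: 3S 3R)
13. 1 settler and 1 raider → the rooftop.  (the basement: 2S 1R; the rooftop: 4S 4R)
14. 1 raider ← the basement.  (the basement: 2S 2R; the rooftop: 4S 3R)
15. 1 settler and 1 raider → the rooftop.  (the basement: 1S 1R; the rooftop: 5S 4R)
16. 1 settler ← the basement.  (the basement: 2S 1R; the rooftop: 4S 4R)
17. 1 settler and 1 raider → the rooftop.  (the basement: 1S 0R; the rooftop: 5S 5R)
18. 1 raider ← the basement.  (the basement: 1S 1R; the rooftop: 5S 4R)
19. 1 settler and 1 raider → the rooftop.  (the basement: 0S 0R; the rooftop: 6S 5R)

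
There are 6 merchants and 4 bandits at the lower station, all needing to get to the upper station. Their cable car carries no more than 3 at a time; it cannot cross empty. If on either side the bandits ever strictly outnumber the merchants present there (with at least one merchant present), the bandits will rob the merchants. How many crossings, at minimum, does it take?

9

Counting alone: each trip to the upper station takes at most 3 across and each return brings at least 1 back, so after t trips out (and t−1 returns) at most 3t − (t−1) of the 10 are across; that first reaches 10 at t = 5, so at least 9 crossings are needed.
The plan below uses exactly 9 crossings, so it is optimal:
1. 2 bandits → the upper station.  (the lower station: 6M 2B; the upper station: 0M 2B)
2. 1 bandit ← the lower station.  (the lower station: 6M 3B; the upper station: 0M 1B)
3. 3 bandits → the upper station.  (the lower station: 6M 0B; the upper station: 0M 4B)
4. 1 bandit ← the lower station.  (the lower station: 6M 1B; the upper station: 0M 3B)
5. 3 merchants → the upper station.  (the lower station: 3M 1B; the upper station: 3M 3B)
6. 1 bandit ← the lower station.  (the lower station: 3M 2B; the upper station: 3M 2B)
7. 1 merchant and 2 bandits → the upper station.  (the lower station: 2M 0B; the upper station: 4M 4B)
8. 1 bandit ← the lower station.  (the lower station: 2M 1B; the upper station: 4M 3B)
9. 2 merchants and 1 bandit → the upper station.  (the lower station: 0M 0B; the upper station: 6M 4B)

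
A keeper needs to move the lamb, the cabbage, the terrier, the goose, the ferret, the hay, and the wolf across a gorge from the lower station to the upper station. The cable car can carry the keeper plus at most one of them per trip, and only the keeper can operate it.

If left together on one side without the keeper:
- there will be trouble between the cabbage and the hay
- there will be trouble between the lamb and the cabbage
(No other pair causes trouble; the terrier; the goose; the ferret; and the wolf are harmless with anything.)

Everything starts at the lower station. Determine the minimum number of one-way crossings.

Counting alone: the keeper can take at most 1 across per trip to the upper station, so moving all 7 needs at least 7 loaded trips out, with a return between consecutive ones — at least 13 crossings.
The safety rule pushes this higher. Following every safe sequence of crossings, the most of the 7 that can be at the upper station as the cable car arrives there on crossing 13 is 6 — never all 7.
So no plan with fewer than 15 crossings exists, and this one achieves 15:
1. Keeper goes to the upper station with the cabbage.  [the lower station: the ferret, the goose, the hay, the lamb, the terrier, the wolf | the upper station: the cabbage]
2. Keeper goes back to the lower station alone.  [the lower station: the ferret, the goose, the hay, the lamb, the terrier, the wolf | the upper station: the cabbage]
3. Keeper goes to the upper station with the lamb.  [the lower station: the ferret, the goose, the hay, the terrier, the wolf | the upper station: the cabbage, the lamb]
4. Keeper goes back to the lower station with the cabbage.  [the lower station: the cabbage, the ferret, the goose, the hay, the terrier, the wolf | the upper station: the lamb]
5. Keeper goes to the upper station with the hay.  [the lower station: the cabbage, the ferret, the goose, the terrier, the wolf | the upper station: the hay, the lamb]
6. Keeper goes back to the lower station alone.  [the lower station: the cabbage, the ferret, the goose, the terrier, the wolf | the upper station: the hay, the lamb]
7. Keeper goes to the upper station with the terrier.  [the lower station: the cabbage, the ferret, the goose, the wolf | the upper station: the hay, the lamb, the terrier]
8. Keeper goes back to the lower station alone.  [the lower station: the cabbage, the ferret, the goose, the wolf | the upper station: the hay, the lamb, the terrier]
9. Keeper goes to the upper station with the goose.  [the lower station: the cabbage, the ferret, the wolf | the upper station: the goose, the hay, the lamb, the terrier]
10. Keeper goes back to the lower station alone.  [the lower station: the cabbage, the ferret, the wolf | the upper station: the goose, the hay, the lamb, the terrier]
11. Keeper goes to the upper station with the ferret.  [the lower station: the cabbage, the wolf | the upper station: the ferret, the goose, the hay, the lamb, the terrier]
12. Keeper goes back to the lower station alone.  [the lower station: the cabbage, the wolf | the upper station: the ferret, the goose, the hay, the lamb, the terrier]
13. Keeper goes to the upper station with the wolf.  [the lower station: the cabbage | the upper station: the ferret, the goose, the hay, the lamb, the terrier, the wolf]
14. Keeper goes back to the lower station alone.  [the lower station: the cabbage | the upper station: the ferret, the goose, the hay, the lamb, the terrier, the wolf]
15. Keeper goes to the upper station with the cabbage.  [the lower station: — | the upper station: the cabbage, the ferret, the goose, the hay, the lamb, the terrier, the wolf]

15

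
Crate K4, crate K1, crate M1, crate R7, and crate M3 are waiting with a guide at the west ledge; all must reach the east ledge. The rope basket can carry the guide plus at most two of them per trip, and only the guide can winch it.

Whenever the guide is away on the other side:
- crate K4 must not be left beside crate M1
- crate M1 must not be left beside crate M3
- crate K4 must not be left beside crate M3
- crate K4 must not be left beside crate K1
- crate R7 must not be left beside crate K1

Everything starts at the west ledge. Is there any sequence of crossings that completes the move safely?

No

Whatever the first load, the items left behind include a forbidden pair without the guide. No opening move is safe, so no plan exists.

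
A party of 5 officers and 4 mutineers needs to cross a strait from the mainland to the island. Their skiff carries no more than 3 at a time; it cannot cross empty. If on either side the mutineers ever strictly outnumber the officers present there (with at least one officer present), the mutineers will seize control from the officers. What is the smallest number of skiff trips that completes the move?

7

Counting alone: each trip to the island takes at most 3 across and each return brings at least 1 back, so after t trips out (and t−1 returns) at most 3t − (t−1) of the 9 are across; that first reaches 9 at t = 4, so at least 7 crossings are needed.
The plan below uses exactly 7 crossings, so it is optimal:
1. 3 mutineers → the island.  (the mainland: 5O 1M; the island: 0O 3M)
2. 1 mutineer ← the mainland.  (the mainland: 5O 2M; the island: 0O 2M)
3. 3 officers → the island.  (the mainland: 2O 2M; the island: 3O 2M)
4. 1 officer ← the mainland.  (the mainland: 3O 2M; the island: 2O 2M)
5. 2 officers and 1 mutineer → the island.  (the mainland: 1O 1M; the island: 4O 3M)
6. 1 officer ← the mainland.  (the mainland: 2O 1M; the island: 3O 3M)
7. 2 officers and 1 mutineer → the island.  (the mainland: 0O 0M; the island: 5O 4M)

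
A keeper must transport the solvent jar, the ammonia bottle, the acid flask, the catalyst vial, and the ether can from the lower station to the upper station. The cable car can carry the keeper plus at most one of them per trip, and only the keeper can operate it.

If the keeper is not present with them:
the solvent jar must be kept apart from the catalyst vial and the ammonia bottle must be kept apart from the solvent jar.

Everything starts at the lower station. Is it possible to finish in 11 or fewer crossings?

Yes

Yes — this plan uses 11 crossings (≤ 11):
1. Keeper goes to the upper station with the solvent jar.  [the lower station: the acid flask, the ammonia bottle, the catalyst vial, the ether can | the upper station: the solvent jar]
2. Keeper goes back to the lower station alone.  [the lower station: the acid flask, the ammonia bottle, the catalyst vial, the ether can | the upper station: the solvent jar]
3. Keeper goes to the upper station with the ammonia bottle.  [the lower station: the acid flask, the catalyst vial, the ether can | the upper station: the ammonia bottle, the solvent jar]
4. Keeper goes back to the lower station with the solvent jar.  [the lower station: the acid flask, the catalyst vial, the ether can, the solvent jar | the upper station: the ammonia bottle]
5. Keeper goes to the upper station with the catalyst vial.  [the lower station: the acid flask, the ether can, the solvent jar | the upper station: the ammonia bottle, the catalyst vial]
6. Keeper goes back to the lower station alone.  [the lower station: the acid flask, the ether can, the solvent jar | the upper station: the ammonia bottle, the catalyst vial]
7. Keeper goes to the upper station with the acid flask.  [the lower station: the ether can, the solvent jar | the upper station: the acid flask, the ammonia bottle, the catalyst vial]
8. Keeper goes back to the lower station alone.  [the lower station: the ether can, the solvent jar | the upper station: the acid flask, the ammonia bottle, the catalyst vial]
9. Keeper goes to the upper station with the ether can.  [the lower station: the solvent jar | the upper station: the acid flask, the ammonia bottle, the catalyst vial, the ether can]
10. Keeper goes back to the lower station alone.  [the lower station: the solvent jar | the upper station: the acid flask, the ammonia bottle, the catalyst vial, the ether can]
11. Keeper goes to the upper station with the solvent jar.  [the lower station: — | the upper station: the acid flask, the ammonia bottle, the catalyst vial, the ether can, the solvent jar]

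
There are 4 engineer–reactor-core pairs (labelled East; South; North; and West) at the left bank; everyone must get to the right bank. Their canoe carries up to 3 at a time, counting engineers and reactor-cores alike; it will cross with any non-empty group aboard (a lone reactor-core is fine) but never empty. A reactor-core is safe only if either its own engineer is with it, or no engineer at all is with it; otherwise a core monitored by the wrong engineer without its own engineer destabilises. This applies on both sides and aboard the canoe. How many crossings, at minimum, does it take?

Counting alone: each trip to the right bank takes at most 3 across and each return brings at least 1 back, so after t trips out (and t−1 returns) at most 3t − (t−1) of the 8 are across; that first reaches 8 at t = 4, so at least 7 crossings are needed.
The safety rule pushes this higher. Following every safe sequence of crossings, the most of the 8 that can be at the right bank as the canoe arrives there on crossing 7 is 7 — never all 8.
So no plan with fewer than 9 crossings exists, and this one achieves 9:
1. engineer East and reactor-core East cross → the right bank.
2. engineer East crosses ← the left bank.
3. engineer East, engineer South, and reactor-core South cross → the right bank.
4. engineer East and reactor-core East cross ← the left bank.
5. engineer East, engineer North, and engineer West cross → the right bank.
6. reactor-core South crosses ← the left bank.
7. reactor-core East and reactor-core South cross → the right bank.
8. reactor-core East crosses ← the left bank.
9. reactor-core East, reactor-core North, and reactor-core West cross → the right bank.

9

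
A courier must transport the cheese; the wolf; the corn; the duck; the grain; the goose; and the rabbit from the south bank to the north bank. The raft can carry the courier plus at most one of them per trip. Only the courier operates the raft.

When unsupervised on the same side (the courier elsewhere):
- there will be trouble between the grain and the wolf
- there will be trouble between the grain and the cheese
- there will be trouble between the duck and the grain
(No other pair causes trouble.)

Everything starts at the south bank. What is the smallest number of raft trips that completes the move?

impossible

Following every safe sequence of crossings from the start, the most of the 7 that can be at the north bank as the raft arrives there on crossings 1, 3, 5, 7, 9 is 1, 2, 3, 4, 5 respectively; the best ever achieved is 5 of 7.
From crossing 11 on, no configuration arises that was not already reachable earlier: only 72 distinct safe configurations (who is on which side, and where the raft is) can ever be reached, none of them has everyone across, and every continuation just revisits them. So no valid plan exists.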